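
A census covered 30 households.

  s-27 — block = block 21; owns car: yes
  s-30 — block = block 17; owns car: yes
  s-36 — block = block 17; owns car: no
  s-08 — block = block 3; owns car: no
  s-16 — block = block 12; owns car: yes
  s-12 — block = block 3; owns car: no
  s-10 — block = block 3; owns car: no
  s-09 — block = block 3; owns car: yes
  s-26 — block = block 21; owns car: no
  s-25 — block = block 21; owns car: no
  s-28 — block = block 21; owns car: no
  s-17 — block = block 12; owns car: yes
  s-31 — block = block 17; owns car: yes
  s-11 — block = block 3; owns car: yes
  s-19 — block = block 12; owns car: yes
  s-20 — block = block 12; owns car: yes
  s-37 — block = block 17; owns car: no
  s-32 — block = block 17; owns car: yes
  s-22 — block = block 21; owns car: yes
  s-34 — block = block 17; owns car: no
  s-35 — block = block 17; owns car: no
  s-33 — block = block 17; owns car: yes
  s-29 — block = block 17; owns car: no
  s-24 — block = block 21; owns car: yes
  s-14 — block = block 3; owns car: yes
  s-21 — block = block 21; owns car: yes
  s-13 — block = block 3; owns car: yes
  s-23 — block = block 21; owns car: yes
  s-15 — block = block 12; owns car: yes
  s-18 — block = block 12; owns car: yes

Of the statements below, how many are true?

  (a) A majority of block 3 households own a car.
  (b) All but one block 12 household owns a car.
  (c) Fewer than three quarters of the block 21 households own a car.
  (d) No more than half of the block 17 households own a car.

3

(a) block 3: |A| = 7, |A ∩ B| = 4; needs |A ∩ B| > |A ∖ B| — true.
(b) block 12: |A| = 6, |A ∩ B| = 6; needs |A ∖ B| = 1 — false.
(c) block 21: |A| = 8, |A ∩ B| = 5; needs |A ∩ B| / |A| < 3/4 — true.
(d) block 17: |A| = 9, |A ∩ B| = 4; needs |A ∩ B| ≤ |A ∖ B| — true.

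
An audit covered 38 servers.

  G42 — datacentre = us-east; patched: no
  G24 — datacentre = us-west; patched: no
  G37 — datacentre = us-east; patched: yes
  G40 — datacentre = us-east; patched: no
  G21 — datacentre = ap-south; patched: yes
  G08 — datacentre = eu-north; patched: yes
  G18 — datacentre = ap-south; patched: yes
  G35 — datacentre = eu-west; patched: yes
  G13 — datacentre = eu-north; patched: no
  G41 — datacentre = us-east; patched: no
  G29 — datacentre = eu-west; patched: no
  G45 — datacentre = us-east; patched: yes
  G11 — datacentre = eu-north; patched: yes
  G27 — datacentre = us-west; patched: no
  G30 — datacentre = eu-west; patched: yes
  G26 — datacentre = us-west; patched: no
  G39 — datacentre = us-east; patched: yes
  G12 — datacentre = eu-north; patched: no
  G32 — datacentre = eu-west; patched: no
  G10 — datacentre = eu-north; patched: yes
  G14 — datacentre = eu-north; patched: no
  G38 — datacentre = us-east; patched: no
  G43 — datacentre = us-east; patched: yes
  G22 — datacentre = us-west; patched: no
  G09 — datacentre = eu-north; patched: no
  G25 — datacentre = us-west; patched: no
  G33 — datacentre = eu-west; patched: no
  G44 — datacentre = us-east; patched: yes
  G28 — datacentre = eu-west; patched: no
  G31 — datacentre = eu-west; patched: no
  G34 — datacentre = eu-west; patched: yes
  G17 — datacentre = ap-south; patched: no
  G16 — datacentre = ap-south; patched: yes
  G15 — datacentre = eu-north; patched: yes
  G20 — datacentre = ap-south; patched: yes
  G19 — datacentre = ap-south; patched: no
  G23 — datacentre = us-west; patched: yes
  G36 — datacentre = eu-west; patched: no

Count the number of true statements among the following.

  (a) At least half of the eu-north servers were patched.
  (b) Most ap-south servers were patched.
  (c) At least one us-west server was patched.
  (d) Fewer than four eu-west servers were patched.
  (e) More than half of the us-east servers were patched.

(a) eu-north: |A| = 8, |A ∩ B| = 4; needs |A ∩ B| ≥ |A ∖ B| — true.
(b) ap-south: |A| = 6, |A ∩ B| = 4; needs |A ∩ B| > |A ∖ B| — true.
(c) us-west: |A| = 6, |A ∩ B| = 1; needs A ∩ B ≠ ∅ (|A ∩ B| ≥ 1) — true.
(d) eu-west: |A| = 9, |A ∩ B| = 3; needs |A ∩ B| < 4 — true.
(e) us-east: |A| = 9, |A ∩ B| = 5; needs |A ∩ B| > |A ∖ B| — true.

5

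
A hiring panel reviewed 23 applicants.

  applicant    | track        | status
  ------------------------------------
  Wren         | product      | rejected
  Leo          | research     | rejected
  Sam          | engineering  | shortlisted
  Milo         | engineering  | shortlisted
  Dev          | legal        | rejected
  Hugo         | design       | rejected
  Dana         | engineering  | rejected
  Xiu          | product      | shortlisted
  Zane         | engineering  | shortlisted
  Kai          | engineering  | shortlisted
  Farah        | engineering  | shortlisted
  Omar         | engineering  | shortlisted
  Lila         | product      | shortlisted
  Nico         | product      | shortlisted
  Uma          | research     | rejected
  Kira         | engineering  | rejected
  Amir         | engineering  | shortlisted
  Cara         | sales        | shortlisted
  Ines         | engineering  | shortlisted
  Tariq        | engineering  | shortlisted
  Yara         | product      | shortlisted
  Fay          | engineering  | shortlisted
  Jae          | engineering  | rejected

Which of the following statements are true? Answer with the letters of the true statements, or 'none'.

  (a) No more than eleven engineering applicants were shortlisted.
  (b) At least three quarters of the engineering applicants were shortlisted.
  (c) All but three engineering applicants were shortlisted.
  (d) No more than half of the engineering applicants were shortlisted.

(a), (b), (c)

|A| = 13, |A ∩ B| = 10, |A ∖ B| = 3.
(a) |A ∩ B| ≤ 11: holds.
(b) |A ∩ B| / |A| ≥ 3/4: holds.
(c) |A ∖ B| = 3: holds.
(d) |A ∩ B| ≤ |A ∖ B|: fails.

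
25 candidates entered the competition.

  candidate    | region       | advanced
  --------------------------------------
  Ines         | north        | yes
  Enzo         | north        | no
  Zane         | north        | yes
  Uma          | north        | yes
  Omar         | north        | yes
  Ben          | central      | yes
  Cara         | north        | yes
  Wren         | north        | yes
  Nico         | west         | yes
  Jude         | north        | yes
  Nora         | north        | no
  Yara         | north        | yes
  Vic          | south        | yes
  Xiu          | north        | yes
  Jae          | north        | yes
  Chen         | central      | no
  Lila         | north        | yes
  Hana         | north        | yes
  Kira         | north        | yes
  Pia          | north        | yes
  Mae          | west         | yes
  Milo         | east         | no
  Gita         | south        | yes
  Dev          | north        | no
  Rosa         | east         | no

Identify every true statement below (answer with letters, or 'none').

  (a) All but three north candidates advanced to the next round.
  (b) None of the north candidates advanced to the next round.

|A| = 17, |A ∩ B| = 14, |A ∖ B| = 3.
(a) |A ∖ B| = 3: holds.
(b) A ∩ B = ∅ (|A ∩ B| = 0): fails.

(a)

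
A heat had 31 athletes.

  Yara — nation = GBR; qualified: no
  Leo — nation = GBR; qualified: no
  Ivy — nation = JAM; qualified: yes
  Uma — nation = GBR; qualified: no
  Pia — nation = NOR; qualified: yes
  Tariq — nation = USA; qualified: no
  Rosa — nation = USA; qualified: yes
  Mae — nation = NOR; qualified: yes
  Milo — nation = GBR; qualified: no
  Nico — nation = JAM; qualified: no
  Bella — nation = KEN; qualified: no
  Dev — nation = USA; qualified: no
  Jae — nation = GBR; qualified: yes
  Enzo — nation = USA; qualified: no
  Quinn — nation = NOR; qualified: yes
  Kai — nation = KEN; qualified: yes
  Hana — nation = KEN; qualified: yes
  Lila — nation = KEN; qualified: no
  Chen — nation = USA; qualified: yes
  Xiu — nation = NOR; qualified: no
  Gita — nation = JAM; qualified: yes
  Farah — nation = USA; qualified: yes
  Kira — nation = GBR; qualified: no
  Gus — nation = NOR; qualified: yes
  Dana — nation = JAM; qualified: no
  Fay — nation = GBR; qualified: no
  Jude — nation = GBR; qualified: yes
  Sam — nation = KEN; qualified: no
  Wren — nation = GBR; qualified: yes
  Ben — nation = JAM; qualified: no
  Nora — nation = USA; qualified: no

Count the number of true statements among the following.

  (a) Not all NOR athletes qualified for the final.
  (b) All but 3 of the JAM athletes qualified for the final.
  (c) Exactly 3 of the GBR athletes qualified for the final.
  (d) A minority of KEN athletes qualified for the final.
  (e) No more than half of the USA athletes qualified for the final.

5

(a) NOR: |A| = 5, |A ∩ B| = 4; needs A ⊄ B (|A ∖ B| ≥ 1) — true.
(b) JAM: |A| = 5, |A ∩ B| = 2; needs |A ∖ B| = 3 — true.
(c) GBR: |A| = 9, |A ∩ B| = 3; needs |A ∩ B| = 3 — true.
(d) KEN: |A| = 5, |A ∩ B| = 2; needs |A ∩ B| < |A ∖ B| — true.
(e) USA: |A| = 7, |A ∩ B| = 3; needs |A ∩ B| ≤ |A ∖ B| — true.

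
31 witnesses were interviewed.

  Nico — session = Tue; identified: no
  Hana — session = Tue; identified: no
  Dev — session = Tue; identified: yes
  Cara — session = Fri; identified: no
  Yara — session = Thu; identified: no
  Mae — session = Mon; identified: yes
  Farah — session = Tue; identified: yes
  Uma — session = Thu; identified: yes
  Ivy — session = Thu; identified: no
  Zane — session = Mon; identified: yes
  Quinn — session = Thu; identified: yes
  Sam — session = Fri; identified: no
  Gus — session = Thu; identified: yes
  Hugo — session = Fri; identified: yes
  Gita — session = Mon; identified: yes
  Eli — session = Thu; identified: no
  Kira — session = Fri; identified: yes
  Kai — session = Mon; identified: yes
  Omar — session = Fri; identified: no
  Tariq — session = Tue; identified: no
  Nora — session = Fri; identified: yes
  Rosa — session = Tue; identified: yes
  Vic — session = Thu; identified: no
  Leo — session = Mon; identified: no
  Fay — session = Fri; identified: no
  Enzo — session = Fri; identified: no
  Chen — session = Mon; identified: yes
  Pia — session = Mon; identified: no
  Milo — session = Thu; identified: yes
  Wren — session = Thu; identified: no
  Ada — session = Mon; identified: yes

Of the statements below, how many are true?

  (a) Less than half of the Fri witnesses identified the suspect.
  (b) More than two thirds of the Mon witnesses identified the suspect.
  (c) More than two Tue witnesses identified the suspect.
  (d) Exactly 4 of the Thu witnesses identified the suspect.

4

(a) Fri: |A| = 8, |A ∩ B| = 3; needs |A ∩ B| < |A ∖ B| — true.
(b) Mon: |A| = 8, |A ∩ B| = 6; needs |A ∩ B| / |A| > 2/3 — true.
(c) Tue: |A| = 6, |A ∩ B| = 3; needs |A ∩ B| > 2 — true.
(d) Thu: |A| = 9, |A ∩ B| = 4; needs |A ∩ B| = 4 — true.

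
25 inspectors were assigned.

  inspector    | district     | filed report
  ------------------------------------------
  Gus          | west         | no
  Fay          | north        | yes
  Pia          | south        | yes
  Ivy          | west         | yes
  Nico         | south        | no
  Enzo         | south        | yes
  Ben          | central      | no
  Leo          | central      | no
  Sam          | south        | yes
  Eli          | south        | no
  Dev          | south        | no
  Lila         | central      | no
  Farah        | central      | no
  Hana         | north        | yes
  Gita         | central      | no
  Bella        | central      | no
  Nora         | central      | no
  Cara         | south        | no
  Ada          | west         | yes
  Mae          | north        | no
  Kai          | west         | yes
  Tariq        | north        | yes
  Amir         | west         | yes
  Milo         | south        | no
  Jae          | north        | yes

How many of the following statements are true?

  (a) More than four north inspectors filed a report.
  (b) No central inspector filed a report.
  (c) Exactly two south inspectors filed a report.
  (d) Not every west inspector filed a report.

2

(a) north: |A| = 5, |A ∩ B| = 4; needs |A ∩ B| > 4 — false.
(b) central: |A| = 7, |A ∩ B| = 0; needs A ∩ B = ∅ (|A ∩ B| = 0) — true.
(c) south: |A| = 8, |A ∩ B| = 3; needs |A ∩ B| = 2 — false.
(d) west: |A| = 5, |A ∩ B| = 4; needs A ⊄ B (|A ∖ B| ≥ 1) — true.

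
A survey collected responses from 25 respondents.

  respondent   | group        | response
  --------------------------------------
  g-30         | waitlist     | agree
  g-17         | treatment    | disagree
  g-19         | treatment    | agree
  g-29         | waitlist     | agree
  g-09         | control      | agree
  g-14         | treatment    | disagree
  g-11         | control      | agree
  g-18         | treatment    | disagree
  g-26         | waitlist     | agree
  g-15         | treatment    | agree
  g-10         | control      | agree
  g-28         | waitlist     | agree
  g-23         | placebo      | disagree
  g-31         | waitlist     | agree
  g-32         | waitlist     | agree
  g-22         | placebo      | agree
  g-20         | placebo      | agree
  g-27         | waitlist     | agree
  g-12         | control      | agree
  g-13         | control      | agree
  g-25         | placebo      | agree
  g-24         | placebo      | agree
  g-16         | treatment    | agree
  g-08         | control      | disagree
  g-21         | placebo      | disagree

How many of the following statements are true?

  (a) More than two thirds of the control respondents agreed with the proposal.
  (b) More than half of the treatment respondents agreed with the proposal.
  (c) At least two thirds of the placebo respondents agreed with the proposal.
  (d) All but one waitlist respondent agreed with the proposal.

2

(a) control: |A| = 6, |A ∩ B| = 5; needs |A ∩ B| / |A| > 2/3 — true.
(b) treatment: |A| = 6, |A ∩ B| = 3; needs |A ∩ B| > |A ∖ B| — false.
(c) placebo: |A| = 6, |A ∩ B| = 4; needs |A ∩ B| / |A| ≥ 2/3 — true.
(d) waitlist: |A| = 7, |A ∩ B| = 7; needs |A ∖ B| = 1 — false.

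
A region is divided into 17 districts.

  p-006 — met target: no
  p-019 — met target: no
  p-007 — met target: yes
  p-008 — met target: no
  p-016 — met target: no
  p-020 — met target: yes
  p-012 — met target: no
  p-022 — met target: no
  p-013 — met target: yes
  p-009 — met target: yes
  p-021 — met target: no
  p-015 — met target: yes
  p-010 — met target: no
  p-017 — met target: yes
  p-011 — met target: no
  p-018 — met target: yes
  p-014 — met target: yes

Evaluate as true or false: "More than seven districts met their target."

True

The determiner here denotes the relation: |A ∩ B| > 7.
|A| = 17, |A ∩ B| = 8, |A ∖ B| = 9.
|A ∩ B| = 8, so the statement is true.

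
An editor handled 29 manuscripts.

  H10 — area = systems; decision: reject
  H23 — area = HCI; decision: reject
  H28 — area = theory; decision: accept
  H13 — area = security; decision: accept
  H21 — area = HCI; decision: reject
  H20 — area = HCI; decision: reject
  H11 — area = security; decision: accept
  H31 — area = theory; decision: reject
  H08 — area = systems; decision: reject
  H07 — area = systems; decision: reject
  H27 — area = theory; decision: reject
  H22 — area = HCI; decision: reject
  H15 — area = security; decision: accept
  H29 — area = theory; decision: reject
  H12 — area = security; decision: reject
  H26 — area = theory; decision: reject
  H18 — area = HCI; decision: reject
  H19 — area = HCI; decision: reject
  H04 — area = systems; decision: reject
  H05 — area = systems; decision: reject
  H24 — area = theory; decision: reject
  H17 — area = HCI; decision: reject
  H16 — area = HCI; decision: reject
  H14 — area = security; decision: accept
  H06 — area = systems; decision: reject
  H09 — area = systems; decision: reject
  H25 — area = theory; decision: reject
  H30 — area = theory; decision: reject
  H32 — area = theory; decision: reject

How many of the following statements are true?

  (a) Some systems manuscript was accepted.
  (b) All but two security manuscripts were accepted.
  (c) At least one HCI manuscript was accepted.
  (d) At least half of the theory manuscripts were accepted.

0

(a) systems: |A| = 7, |A ∩ B| = 0; needs A ∩ B ≠ ∅ (|A ∩ B| ≥ 1) — false.
(b) security: |A| = 5, |A ∩ B| = 4; needs |A ∖ B| = 2 — false.
(c) HCI: |A| = 8, |A ∩ B| = 0; needs A ∩ B ≠ ∅ (|A ∩ B| ≥ 1) — false.
(d) theory: |A| = 9, |A ∩ B| = 1; needs |A ∩ B| ≥ |A ∖ B| — false.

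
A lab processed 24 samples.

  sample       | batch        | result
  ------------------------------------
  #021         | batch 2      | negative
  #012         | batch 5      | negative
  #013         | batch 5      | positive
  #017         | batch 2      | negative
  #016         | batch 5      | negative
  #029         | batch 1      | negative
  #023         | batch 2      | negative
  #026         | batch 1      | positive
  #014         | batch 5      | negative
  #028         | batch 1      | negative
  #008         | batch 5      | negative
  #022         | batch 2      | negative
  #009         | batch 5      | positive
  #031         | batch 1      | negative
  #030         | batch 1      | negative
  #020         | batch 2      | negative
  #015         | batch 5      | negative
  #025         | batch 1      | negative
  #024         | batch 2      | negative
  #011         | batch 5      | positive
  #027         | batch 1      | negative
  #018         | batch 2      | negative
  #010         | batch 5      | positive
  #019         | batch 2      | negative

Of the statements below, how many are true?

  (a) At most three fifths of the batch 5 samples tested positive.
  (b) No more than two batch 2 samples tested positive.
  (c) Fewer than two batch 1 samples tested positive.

(a) batch 5: |A| = 9, |A ∩ B| = 4; needs |A ∩ B| / |A| ≤ 3/5 — true.
(b) batch 2: |A| = 8, |A ∩ B| = 0; needs |A ∩ B| ≤ 2 — true.
(c) batch 1: |A| = 7, |A ∩ B| = 1; needs |A ∩ B| < 2 — true.

3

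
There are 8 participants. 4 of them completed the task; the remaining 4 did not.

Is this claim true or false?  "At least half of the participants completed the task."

The determiner here denotes the relation: |A ∩ B| ≥ |A ∖ B|.
|A| = 8, |A ∩ B| = 4, |A ∖ B| = 4.
4 = 4, so the statement is true.

True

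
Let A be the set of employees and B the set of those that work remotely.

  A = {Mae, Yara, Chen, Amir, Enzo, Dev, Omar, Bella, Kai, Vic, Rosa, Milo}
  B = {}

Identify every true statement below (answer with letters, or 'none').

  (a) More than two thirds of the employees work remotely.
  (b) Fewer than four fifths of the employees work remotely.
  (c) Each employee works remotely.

(b)

|A| = 12, |A ∩ B| = 0, |A ∖ B| = 12.
(a) |A ∩ B| / |A| > 2/3: fails.
(b) |A ∩ B| / |A| < 4/5: holds.
(c) A ⊆ B, i.e. every element of A is in B (|A ∖ B| = 0): fails.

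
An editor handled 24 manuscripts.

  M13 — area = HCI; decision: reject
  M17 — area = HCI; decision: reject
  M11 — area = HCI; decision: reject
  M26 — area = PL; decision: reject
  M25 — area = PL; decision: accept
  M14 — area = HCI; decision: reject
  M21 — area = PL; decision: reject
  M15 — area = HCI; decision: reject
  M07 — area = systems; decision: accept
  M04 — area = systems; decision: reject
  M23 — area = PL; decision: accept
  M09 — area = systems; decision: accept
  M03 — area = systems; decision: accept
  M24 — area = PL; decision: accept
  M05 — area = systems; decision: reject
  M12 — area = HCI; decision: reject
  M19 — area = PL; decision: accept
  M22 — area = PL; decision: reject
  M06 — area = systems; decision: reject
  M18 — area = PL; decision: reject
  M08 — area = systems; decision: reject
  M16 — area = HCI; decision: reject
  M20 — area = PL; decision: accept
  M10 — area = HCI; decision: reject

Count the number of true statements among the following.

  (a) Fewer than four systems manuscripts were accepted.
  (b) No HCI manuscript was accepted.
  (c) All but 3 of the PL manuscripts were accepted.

(a) systems: |A| = 7, |A ∩ B| = 3; needs |A ∩ B| < 4 — true.
(b) HCI: |A| = 8, |A ∩ B| = 0; needs A ∩ B = ∅ (|A ∩ B| = 0) — true.
(c) PL: |A| = 9, |A ∩ B| = 5; needs |A ∖ B| = 3 — false.

2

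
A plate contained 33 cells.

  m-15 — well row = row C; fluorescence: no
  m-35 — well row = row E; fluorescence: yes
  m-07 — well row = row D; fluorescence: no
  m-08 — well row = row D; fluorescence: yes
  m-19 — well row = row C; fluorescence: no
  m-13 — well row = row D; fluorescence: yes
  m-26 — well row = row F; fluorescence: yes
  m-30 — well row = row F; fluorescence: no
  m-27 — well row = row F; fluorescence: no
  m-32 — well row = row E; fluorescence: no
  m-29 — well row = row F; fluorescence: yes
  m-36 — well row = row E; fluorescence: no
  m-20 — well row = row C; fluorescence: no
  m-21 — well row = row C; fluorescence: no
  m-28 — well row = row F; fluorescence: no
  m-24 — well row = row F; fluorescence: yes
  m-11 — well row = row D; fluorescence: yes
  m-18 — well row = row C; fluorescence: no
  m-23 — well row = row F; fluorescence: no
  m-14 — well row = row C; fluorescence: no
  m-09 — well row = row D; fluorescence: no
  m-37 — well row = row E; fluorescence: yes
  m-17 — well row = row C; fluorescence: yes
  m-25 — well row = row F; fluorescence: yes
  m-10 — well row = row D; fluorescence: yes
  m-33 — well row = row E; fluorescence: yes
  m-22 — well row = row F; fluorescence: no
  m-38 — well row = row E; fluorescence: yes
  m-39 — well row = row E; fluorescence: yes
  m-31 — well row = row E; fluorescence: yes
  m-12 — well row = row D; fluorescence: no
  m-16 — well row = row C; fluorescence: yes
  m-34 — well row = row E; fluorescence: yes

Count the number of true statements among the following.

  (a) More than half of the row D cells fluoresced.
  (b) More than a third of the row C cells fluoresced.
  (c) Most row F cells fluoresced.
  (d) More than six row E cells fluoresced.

2

(a) row D: |A| = 7, |A ∩ B| = 4; needs |A ∩ B| > |A ∖ B| — true.
(b) row C: |A| = 8, |A ∩ B| = 2; needs |A ∩ B| / |A| > 1/3 — false.
(c) row F: |A| = 9, |A ∩ B| = 4; needs |A ∩ B| > |A ∖ B| — false.
(d) row E: |A| = 9, |A ∩ B| = 7; needs |A ∩ B| > 6 — true.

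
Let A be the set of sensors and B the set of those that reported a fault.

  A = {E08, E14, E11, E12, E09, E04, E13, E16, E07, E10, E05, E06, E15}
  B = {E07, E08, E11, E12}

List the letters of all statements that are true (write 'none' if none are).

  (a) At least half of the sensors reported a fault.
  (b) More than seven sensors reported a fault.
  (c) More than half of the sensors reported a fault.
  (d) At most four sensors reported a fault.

|A| = 13, |A ∩ B| = 4, |A ∖ B| = 9.
(a) |A ∩ B| ≥ |A ∖ B|: fails.
(b) |A ∩ B| > 7: fails.
(c) |A ∩ B| > |A ∖ B|: fails.
(d) |A ∩ B| ≤ 4: holds.

(d)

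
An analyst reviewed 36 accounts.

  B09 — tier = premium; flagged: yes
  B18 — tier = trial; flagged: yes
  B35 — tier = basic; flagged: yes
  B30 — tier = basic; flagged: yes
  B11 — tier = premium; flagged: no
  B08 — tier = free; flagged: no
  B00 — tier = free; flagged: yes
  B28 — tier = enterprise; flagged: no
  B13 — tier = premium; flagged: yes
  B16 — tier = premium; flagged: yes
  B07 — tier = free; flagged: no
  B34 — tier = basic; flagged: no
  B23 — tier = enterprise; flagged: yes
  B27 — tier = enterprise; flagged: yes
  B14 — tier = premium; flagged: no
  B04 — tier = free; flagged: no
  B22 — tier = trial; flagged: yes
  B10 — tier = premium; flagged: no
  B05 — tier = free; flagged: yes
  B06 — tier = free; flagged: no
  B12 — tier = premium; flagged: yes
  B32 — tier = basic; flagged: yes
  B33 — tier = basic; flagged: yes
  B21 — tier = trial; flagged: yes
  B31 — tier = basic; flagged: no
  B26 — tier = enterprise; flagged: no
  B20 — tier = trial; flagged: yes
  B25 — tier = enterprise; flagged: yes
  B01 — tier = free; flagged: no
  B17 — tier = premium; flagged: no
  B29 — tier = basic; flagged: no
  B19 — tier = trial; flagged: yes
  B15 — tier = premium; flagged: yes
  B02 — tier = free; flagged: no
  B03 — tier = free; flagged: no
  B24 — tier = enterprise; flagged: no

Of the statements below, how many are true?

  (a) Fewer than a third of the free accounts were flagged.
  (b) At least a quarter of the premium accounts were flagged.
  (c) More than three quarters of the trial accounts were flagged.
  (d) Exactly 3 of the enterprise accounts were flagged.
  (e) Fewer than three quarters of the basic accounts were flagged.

5

(a) free: |A| = 9, |A ∩ B| = 2; needs |A ∩ B| / |A| < 1/3 — true.
(b) premium: |A| = 9, |A ∩ B| = 5; needs |A ∩ B| / |A| ≥ 1/4 — true.
(c) trial: |A| = 5, |A ∩ B| = 5; needs |A ∩ B| / |A| > 3/4 — true.
(d) enterprise: |A| = 6, |A ∩ B| = 3; needs |A ∩ B| = 3 — true.
(e) basic: |A| = 7, |A ∩ B| = 4; needs |A ∩ B| / |A| < 3/4 — true.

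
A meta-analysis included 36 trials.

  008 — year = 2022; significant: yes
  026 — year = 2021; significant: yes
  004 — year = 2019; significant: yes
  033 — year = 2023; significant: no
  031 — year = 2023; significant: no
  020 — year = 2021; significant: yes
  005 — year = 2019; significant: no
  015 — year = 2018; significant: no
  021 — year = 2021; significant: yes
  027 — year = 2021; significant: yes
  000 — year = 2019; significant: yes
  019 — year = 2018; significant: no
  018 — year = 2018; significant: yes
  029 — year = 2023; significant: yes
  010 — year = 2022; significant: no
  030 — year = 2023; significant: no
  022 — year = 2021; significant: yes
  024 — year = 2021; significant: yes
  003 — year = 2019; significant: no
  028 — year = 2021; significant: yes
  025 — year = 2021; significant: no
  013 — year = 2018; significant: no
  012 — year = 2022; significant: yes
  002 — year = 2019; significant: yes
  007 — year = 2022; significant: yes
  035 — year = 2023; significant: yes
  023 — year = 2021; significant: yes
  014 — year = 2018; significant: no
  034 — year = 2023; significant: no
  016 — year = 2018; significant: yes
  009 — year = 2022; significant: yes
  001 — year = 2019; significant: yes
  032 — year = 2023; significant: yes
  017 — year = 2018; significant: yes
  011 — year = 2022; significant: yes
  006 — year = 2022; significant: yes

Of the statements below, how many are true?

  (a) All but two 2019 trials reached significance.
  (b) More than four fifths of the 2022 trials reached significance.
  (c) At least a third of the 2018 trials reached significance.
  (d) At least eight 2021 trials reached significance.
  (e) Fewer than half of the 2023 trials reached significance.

(a) 2019: |A| = 6, |A ∩ B| = 4; needs |A ∖ B| = 2 — true.
(b) 2022: |A| = 7, |A ∩ B| = 6; needs |A ∩ B| / |A| > 4/5 — true.
(c) 2018: |A| = 7, |A ∩ B| = 3; needs |A ∩ B| / |A| ≥ 1/3 — true.
(d) 2021: |A| = 9, |A ∩ B| = 8; needs |A ∩ B| ≥ 8 — true.
(e) 2023: |A| = 7, |A ∩ B| = 3; needs |A ∩ B| < |A ∖ B| — true.

5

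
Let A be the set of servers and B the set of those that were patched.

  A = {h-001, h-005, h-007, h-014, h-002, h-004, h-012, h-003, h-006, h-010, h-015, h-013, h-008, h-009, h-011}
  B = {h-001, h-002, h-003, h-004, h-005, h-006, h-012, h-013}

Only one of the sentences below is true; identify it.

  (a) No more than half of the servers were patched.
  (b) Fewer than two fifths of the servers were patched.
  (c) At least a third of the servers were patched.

|A| = 15, |A ∩ B| = 8, |A ∖ B| = 7.
(a) requires |A ∩ B| ≤ |A ∖ B|: false.
(b) requires |A ∩ B| / |A| < 2/5: false.
(c) requires |A ∩ B| / |A| ≥ 1/3: true.

(c)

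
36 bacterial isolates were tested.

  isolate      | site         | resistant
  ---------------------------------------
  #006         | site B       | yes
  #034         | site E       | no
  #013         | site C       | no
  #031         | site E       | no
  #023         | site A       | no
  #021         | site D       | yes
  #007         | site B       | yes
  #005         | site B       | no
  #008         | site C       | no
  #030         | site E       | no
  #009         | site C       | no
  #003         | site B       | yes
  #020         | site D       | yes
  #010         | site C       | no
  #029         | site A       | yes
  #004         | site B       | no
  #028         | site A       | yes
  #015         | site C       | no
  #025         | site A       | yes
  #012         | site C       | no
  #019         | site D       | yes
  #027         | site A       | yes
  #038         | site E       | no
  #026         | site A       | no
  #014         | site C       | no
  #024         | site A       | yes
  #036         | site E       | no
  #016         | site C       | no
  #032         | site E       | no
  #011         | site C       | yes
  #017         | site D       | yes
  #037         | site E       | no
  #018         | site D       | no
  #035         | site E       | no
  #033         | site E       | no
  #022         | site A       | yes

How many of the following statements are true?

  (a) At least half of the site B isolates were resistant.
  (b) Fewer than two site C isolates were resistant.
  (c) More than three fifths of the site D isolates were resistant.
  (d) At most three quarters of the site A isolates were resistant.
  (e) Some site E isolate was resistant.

4

(a) site B: |A| = 5, |A ∩ B| = 3; needs |A ∩ B| ≥ |A ∖ B| — true.
(b) site C: |A| = 9, |A ∩ B| = 1; needs |A ∩ B| < 2 — true.
(c) site D: |A| = 5, |A ∩ B| = 4; needs |A ∩ B| / |A| > 3/5 — true.
(d) site A: |A| = 8, |A ∩ B| = 6; needs |A ∩ B| / |A| ≤ 3/4 — true.
(e) site E: |A| = 9, |A ∩ B| = 0; needs A ∩ B ≠ ∅ (|A ∩ B| ≥ 1) — false.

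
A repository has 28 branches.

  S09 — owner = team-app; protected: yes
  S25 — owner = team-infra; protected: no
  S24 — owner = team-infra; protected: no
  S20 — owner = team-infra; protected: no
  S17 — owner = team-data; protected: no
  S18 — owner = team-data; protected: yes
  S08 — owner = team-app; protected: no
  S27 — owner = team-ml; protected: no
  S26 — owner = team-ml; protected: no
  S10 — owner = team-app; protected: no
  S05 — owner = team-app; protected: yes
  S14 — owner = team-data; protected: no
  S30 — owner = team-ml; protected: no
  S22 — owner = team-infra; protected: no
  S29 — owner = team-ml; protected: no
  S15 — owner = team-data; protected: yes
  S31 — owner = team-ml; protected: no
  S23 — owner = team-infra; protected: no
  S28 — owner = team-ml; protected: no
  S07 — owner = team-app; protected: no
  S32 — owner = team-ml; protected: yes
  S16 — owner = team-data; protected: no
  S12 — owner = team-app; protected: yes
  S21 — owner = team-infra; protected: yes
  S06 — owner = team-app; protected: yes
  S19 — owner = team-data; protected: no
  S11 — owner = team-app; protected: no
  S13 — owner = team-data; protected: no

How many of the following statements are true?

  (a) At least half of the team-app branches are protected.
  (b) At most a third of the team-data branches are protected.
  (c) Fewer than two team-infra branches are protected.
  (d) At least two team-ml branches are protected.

3

(a) team-app: |A| = 8, |A ∩ B| = 4; needs |A ∩ B| ≥ |A ∖ B| — true.
(b) team-data: |A| = 7, |A ∩ B| = 2; needs |A ∩ B| / |A| ≤ 1/3 — true.
(c) team-infra: |A| = 6, |A ∩ B| = 1; needs |A ∩ B| < 2 — true.
(d) team-ml: |A| = 7, |A ∩ B| = 1; needs |A ∩ B| ≥ 2 — false.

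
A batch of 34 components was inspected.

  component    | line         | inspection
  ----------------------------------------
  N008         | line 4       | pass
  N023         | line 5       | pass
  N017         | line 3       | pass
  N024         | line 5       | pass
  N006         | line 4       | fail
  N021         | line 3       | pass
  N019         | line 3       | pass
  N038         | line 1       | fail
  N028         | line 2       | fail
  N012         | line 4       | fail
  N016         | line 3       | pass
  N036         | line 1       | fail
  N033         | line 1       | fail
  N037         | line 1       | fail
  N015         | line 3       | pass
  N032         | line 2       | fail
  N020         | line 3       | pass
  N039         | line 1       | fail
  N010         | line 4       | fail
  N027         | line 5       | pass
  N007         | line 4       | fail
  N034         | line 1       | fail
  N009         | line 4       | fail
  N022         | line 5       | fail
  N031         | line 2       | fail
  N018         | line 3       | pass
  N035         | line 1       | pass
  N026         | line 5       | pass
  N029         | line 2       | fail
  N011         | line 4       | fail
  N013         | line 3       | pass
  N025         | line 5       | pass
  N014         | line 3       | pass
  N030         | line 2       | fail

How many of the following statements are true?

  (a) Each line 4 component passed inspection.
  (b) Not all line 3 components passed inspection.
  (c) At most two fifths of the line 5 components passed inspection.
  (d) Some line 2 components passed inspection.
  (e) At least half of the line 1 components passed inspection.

(a) line 4: |A| = 7, |A ∩ B| = 1; needs A ⊆ B, i.e. every element of A is in B (|A ∖ B| = 0) — false.
(b) line 3: |A| = 9, |A ∩ B| = 9; needs A ⊄ B (|A ∖ B| ≥ 1) — false.
(c) line 5: |A| = 6, |A ∩ B| = 5; needs |A ∩ B| / |A| ≤ 2/5 — false.
(d) line 2: |A| = 5, |A ∩ B| = 0; needs A ∩ B ≠ ∅ (|A ∩ B| ≥ 1) — false.
(e) line 1: |A| = 7, |A ∩ B| = 1; needs |A ∩ B| ≥ |A ∖ B| — false.

0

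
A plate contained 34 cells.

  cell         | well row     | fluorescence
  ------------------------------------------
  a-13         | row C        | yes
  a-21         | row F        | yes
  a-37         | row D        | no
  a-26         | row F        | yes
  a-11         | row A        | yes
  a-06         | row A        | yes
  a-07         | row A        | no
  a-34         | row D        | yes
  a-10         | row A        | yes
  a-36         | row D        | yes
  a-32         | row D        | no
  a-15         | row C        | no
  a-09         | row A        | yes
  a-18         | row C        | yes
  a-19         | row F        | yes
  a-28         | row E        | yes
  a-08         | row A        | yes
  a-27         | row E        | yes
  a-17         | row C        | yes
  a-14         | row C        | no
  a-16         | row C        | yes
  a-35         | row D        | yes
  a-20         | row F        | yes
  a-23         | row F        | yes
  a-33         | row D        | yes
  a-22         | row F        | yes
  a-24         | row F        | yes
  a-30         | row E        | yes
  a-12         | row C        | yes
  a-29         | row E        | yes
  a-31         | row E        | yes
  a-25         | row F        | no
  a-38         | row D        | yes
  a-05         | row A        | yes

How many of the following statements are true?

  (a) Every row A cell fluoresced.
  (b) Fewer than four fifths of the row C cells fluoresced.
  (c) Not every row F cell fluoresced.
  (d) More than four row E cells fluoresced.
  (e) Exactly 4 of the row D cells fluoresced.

(a) row A: |A| = 7, |A ∩ B| = 6; needs A ⊆ B, i.e. every element of A is in B (|A ∖ B| = 0) — false.
(b) row C: |A| = 7, |A ∩ B| = 5; needs |A ∩ B| / |A| < 4/5 — true.
(c) row F: |A| = 8, |A ∩ B| = 7; needs A ⊄ B (|A ∖ B| ≥ 1) — true.
(d) row E: |A| = 5, |A ∩ B| = 5; needs |A ∩ B| > 4 — true.
(e) row D: |A| = 7, |A ∩ B| = 5; needs |A ∩ B| = 4 — false.

3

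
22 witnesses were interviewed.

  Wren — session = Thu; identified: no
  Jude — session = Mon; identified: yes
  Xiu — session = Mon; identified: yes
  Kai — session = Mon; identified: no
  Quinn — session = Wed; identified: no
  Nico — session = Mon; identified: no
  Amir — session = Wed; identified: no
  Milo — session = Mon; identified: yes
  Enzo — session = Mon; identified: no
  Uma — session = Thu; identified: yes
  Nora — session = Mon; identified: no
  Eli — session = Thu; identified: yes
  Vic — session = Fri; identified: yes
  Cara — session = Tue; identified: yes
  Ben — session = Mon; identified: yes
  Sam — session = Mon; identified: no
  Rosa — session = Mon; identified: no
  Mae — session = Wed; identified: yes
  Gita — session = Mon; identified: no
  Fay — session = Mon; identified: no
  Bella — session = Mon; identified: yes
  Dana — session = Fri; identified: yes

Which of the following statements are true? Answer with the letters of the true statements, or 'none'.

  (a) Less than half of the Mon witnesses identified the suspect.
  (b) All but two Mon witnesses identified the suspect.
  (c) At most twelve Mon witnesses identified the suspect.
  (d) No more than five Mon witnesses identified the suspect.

|A| = 13, |A ∩ B| = 5, |A ∖ B| = 8.
(a) |A ∩ B| < |A ∖ B|: holds.
(b) |A ∖ B| = 2: fails.
(c) |A ∩ B| ≤ 12: holds.
(d) |A ∩ B| ≤ 5: holds.

(a), (c), (d)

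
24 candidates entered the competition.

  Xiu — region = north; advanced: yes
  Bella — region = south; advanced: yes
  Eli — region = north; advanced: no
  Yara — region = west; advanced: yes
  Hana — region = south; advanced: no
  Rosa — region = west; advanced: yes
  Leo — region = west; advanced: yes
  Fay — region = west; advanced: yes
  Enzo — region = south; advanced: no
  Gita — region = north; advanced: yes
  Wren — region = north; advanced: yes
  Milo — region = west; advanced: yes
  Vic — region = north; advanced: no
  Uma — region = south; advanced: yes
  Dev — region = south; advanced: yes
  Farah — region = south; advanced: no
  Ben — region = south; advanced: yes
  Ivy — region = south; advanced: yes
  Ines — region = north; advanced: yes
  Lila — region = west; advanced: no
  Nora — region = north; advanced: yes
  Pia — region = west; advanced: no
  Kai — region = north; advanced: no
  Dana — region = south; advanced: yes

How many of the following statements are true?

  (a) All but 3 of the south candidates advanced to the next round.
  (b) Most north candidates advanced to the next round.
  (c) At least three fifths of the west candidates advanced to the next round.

3

(a) south: |A| = 9, |A ∩ B| = 6; needs |A ∖ B| = 3 — true.
(b) north: |A| = 8, |A ∩ B| = 5; needs |A ∩ B| > |A ∖ B| — true.
(c) west: |A| = 7, |A ∩ B| = 5; needs |A ∩ B| / |A| ≥ 3/5 — true.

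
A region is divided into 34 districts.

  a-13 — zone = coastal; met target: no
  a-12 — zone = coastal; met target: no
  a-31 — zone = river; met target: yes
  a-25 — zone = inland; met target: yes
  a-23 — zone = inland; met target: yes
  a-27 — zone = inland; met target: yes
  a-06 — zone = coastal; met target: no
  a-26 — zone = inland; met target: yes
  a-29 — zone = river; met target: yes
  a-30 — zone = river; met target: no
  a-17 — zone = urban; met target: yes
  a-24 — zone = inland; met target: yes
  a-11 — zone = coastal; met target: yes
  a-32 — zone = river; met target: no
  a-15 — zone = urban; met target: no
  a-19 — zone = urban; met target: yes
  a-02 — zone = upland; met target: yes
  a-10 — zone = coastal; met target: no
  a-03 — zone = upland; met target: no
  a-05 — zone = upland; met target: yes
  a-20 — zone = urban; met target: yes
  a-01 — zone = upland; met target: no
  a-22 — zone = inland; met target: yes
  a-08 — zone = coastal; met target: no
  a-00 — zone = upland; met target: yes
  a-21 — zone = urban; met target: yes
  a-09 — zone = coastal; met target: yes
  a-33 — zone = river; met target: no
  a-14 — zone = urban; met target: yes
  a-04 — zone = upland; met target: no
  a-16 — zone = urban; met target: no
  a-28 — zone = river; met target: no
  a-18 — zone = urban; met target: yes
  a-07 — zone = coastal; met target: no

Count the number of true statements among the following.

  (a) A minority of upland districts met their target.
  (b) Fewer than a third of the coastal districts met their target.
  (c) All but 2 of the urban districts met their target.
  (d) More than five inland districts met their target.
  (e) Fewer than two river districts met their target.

3

(a) upland: |A| = 6, |A ∩ B| = 3; needs |A ∩ B| < |A ∖ B| — false.
(b) coastal: |A| = 8, |A ∩ B| = 2; needs |A ∩ B| / |A| < 1/3 — true.
(c) urban: |A| = 8, |A ∩ B| = 6; needs |A ∖ B| = 2 — true.
(d) inland: |A| = 6, |A ∩ B| = 6; needs |A ∩ B| > 5 — true.
(e) river: |A| = 6, |A ∩ B| = 2; needs |A ∩ B| < 2 — false.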